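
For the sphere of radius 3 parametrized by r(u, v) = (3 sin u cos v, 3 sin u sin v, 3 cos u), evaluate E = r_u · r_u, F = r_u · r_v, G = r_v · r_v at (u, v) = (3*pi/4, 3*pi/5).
E = 9;  F = 0;  G = 9/2

Partials: r_u = (3*cos(u)*cos(v), 3*sin(v)*cos(u), -3*sin(u)), r_v = (-3*sin(u)*sin(v), 3*sin(u)*cos(v), 0). As functions of (u, v):
  E = r_u · r_u = 9,
  F = r_u · r_v = 0,
  G = r_v · r_v = 9*sin(u)^2.
Evaluating at (u, v) = (3*pi/4, 3*pi/5): E = 9, F = 0, G = 9/2.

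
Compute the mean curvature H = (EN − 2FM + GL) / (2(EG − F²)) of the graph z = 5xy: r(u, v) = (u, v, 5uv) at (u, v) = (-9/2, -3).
H = -13500*sqrt(2929)/8579041

With E = 25*v^2 + 1, F = 25*u*v, G = 25*u^2 + 1, L = 0, M = 5/sqrt(25*u^2 + 25*v^2 + 1), N = 0, assemble
  H = (EN − 2FM + GL) / (2(EG − F²)) = -125*u*v/(25*u^2 + 25*v^2 + 1)^(3/2).
At (u, v) = (-9/2, -3): H = -13500*sqrt(2929)/8579041.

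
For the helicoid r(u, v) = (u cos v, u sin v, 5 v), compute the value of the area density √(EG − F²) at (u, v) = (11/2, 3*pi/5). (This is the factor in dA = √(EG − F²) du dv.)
√(EG − F²)|_{(11/2, 3*pi/5)} = sqrt(221)/2

E = 1, F = 0, G = u^2 + 25, so EG − F² = u^2 + 25. Taking the positive square root: √(EG − F²) = sqrt(u^2 + 25). At (u, v) = (11/2, 3*pi/5): sqrt(221)/2.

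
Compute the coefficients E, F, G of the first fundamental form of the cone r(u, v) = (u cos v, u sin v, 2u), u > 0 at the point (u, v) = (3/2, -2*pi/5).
E = 5;  F = 0;  G = 9/4

Partials: r_u = (cos(v), sin(v), 2), r_v = (-u*sin(v), u*cos(v), 0). As functions of (u, v):
  E = r_u · r_u = 5,
  F = r_u · r_v = 0,
  G = r_v · r_v = u^2.
Evaluating at (u, v) = (3/2, -2*pi/5): E = 5, F = 0, G = 9/4.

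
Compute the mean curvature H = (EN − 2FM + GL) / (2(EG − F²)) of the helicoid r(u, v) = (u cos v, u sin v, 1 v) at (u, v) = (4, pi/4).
H = 0

With E = 1, F = 0, G = u^2 + 1, L = 0, M = -1/sqrt(u^2 + 1), N = 0, assemble
  H = (EN − 2FM + GL) / (2(EG − F²)) = 0.
At (u, v) = (4, pi/4): H = 0.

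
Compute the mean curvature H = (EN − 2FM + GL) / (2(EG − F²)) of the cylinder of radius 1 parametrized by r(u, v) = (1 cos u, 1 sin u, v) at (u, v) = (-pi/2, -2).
H = -1/2

With E = 1, F = 0, G = 1, L = -1, M = 0, N = 0, assemble
  H = (EN − 2FM + GL) / (2(EG − F²)) = -1/2.
At (u, v) = (-pi/2, -2): H = -1/2.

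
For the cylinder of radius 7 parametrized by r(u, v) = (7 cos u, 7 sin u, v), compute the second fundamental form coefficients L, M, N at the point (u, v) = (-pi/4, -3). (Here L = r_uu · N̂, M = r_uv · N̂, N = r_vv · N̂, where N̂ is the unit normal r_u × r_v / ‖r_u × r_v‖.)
L = -7;  M = 0;  N = 0

Compute the unit normal N̂(u, v) = (cos(u), sin(u), 0), and the second partials r_uu, r_uv, r_vv. Take dot products:
  L(u, v) = r_uu · N̂ = -7,
  M(u, v) = r_uv · N̂ = 0,
  N(u, v) = r_vv · N̂ = 0.
Evaluating at (u, v) = (-pi/4, -3):
  L = -7, M = 0, N = 0.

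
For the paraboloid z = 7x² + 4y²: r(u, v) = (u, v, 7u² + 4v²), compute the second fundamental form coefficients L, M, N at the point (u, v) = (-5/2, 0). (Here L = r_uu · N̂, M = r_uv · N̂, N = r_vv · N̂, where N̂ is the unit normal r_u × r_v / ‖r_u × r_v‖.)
L = 7*sqrt(1226)/613;  M = 0;  N = 4*sqrt(1226)/613

Compute the unit normal N̂(u, v) = (-14*u/sqrt(196*u^2 + 64*v^2 + 1), -8*v/sqrt(196*u^2 + 64*v^2 + 1), 1/sqrt(196*u^2 + 64*v^2 + 1)), and the second partials r_uu, r_uv, r_vv. Take dot products:
  L(u, v) = r_uu · N̂ = 14/sqrt(196*u^2 + 64*v^2 + 1),
  M(u, v) = r_uv · N̂ = 0,
  N(u, v) = r_vv · N̂ = 8/sqrt(196*u^2 + 64*v^2 + 1).
Evaluating at (u, v) = (-5/2, 0):
  L = 7*sqrt(1226)/613, M = 0, N = 4*sqrt(1226)/613.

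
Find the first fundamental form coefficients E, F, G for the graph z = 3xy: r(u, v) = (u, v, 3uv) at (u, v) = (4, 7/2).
E = 445/4;  F = 126;  G = 145

Partials: r_u = (1, 0, 3*v), r_v = (0, 1, 3*u). As functions of (u, v):
  E = r_u · r_u = 9*v^2 + 1,
  F = r_u · r_v = 9*u*v,
  G = r_v · r_v = 9*u^2 + 1.
Evaluating at (u, v) = (4, 7/2): E = 445/4, F = 126, G = 145.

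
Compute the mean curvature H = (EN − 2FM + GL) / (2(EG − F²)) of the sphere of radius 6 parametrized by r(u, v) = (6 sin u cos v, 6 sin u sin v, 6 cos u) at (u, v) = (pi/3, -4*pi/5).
H = -1/6

With E = 36, F = 0, G = 36*sin(u)^2, L = -6*sin(u)/Abs(sin(u)), M = 0, N = -6*sin(u)^3/Abs(sin(u)), assemble
  H = (EN − 2FM + GL) / (2(EG − F²)) = -sin(u)/(6*Abs(sin(u))).
At (u, v) = (pi/3, -4*pi/5): H = -1/6.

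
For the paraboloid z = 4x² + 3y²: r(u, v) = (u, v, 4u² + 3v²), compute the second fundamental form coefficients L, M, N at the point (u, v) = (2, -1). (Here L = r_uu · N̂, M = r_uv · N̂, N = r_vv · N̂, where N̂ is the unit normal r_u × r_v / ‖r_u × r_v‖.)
L = 8*sqrt(293)/293;  M = 0;  N = 6*sqrt(293)/293

Compute the unit normal N̂(u, v) = (-8*u/sqrt(64*u^2 + 36*v^2 + 1), -6*v/sqrt(64*u^2 + 36*v^2 + 1), 1/sqrt(64*u^2 + 36*v^2 + 1)), and the second partials r_uu, r_uv, r_vv. Take dot products:
  L(u, v) = r_uu · N̂ = 8/sqrt(64*u^2 + 36*v^2 + 1),
  M(u, v) = r_uv · N̂ = 0,
  N(u, v) = r_vv · N̂ = 6/sqrt(64*u^2 + 36*v^2 + 1).
Evaluating at (u, v) = (2, -1):
  L = 8*sqrt(293)/293, M = 0, N = 6*sqrt(293)/293.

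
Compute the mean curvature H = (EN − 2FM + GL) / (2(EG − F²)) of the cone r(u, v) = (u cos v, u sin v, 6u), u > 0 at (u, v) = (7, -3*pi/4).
H = 3*sqrt(37)/259

With E = 37, F = 0, G = u^2, L = 0, M = 0, N = 6*sqrt(37)*u^2/(37*Abs(u)), assemble
  H = (EN − 2FM + GL) / (2(EG − F²)) = 3*sqrt(37)/(37*Abs(u)).
At (u, v) = (7, -3*pi/4): H = 3*sqrt(37)/259.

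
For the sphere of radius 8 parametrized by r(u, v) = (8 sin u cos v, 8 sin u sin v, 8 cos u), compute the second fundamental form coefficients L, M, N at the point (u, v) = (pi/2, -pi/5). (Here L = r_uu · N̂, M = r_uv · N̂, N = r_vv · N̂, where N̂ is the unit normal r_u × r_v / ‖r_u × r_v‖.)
L = -8;  M = 0;  N = -8

Compute the unit normal N̂(u, v) = (sin(u)^2*cos(v)/Abs(sin(u)), sin(u)^2*sin(v)/Abs(sin(u)), sin(2*u)/(2*Abs(sin(u)))), and the second partials r_uu, r_uv, r_vv. Take dot products:
  L(u, v) = r_uu · N̂ = -8*sin(u)/Abs(sin(u)),
  M(u, v) = r_uv · N̂ = 0,
  N(u, v) = r_vv · N̂ = -8*sin(u)^3/Abs(sin(u)).
Evaluating at (u, v) = (pi/2, -pi/5):
  L = -8, M = 0, N = -8.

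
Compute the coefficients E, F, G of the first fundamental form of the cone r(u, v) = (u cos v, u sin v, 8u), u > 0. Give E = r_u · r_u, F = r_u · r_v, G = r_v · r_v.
E = 65;  F = 0;  G = u^2

Compute partials: r_u = (cos(v), sin(v), 8), r_v = (-u*sin(v), u*cos(v), 0). Then
  E = r_u · r_u = 65,
  F = r_u · r_v = 0,
  G = r_v · r_v = u^2.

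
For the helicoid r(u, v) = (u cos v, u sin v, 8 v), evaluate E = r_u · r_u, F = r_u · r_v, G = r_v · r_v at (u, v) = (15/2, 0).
E = 1;  F = 0;  G = 481/4

Partials: r_u = (cos(v), sin(v), 0), r_v = (-u*sin(v), u*cos(v), 8). As functions of (u, v):
  E = r_u · r_u = 1,
  F = r_u · r_v = 0,
  G = r_v · r_v = u^2 + 64.
Evaluating at (u, v) = (15/2, 0): E = 1, F = 0, G = 481/4.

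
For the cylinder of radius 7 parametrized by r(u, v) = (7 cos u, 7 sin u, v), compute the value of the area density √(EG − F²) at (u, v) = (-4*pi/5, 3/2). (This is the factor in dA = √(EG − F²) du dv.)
√(EG − F²)|_{(-4*pi/5, 3/2)} = 7

E = 49, F = 0, G = 1, so EG − F² = 49. Taking the positive square root: √(EG − F²) = 7. At (u, v) = (-4*pi/5, 3/2): 7.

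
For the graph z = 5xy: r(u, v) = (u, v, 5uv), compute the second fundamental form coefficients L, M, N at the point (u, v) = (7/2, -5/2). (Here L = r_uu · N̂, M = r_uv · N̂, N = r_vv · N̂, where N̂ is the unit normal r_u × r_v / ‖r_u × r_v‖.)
L = 0;  M = 5*sqrt(206)/309;  N = 0

Compute the unit normal N̂(u, v) = (-5*v/sqrt(25*u^2 + 25*v^2 + 1), -5*u/sqrt(25*u^2 + 25*v^2 + 1), 1/sqrt(25*u^2 + 25*v^2 + 1)), and the second partials r_uu, r_uv, r_vv. Take dot products:
  L(u, v) = r_uu · N̂ = 0,
  M(u, v) = r_uv · N̂ = 5/sqrt(25*u^2 + 25*v^2 + 1),
  N(u, v) = r_vv · N̂ = 0.
Evaluating at (u, v) = (7/2, -5/2):
  L = 0, M = 5*sqrt(206)/309, N = 0.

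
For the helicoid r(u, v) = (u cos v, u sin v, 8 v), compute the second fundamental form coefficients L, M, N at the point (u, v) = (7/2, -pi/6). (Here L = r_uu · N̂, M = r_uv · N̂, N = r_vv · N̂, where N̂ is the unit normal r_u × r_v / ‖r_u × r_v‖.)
L = 0;  M = -16*sqrt(305)/305;  N = 0

Compute the unit normal N̂(u, v) = (8*sin(v)/sqrt(u^2 + 64), -8*cos(v)/sqrt(u^2 + 64), u/sqrt(u^2 + 64)), and the second partials r_uu, r_uv, r_vv. Take dot products:
  L(u, v) = r_uu · N̂ = 0,
  M(u, v) = r_uv · N̂ = -8/sqrt(u^2 + 64),
  N(u, v) = r_vv · N̂ = 0.
Evaluating at (u, v) = (7/2, -pi/6):
  L = 0, M = -16*sqrt(305)/305, N = 0.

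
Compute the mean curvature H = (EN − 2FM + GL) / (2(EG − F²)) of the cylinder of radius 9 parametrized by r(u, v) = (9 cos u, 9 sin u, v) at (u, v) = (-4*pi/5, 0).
H = -1/18

With E = 81, F = 0, G = 1, L = -9, M = 0, N = 0, assemble
  H = (EN − 2FM + GL) / (2(EG − F²)) = -1/18.
At (u, v) = (-4*pi/5, 0): H = -1/18.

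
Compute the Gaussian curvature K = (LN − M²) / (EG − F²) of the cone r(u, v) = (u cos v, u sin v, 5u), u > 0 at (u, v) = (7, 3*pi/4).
K = 0

Coefficients of the first fundamental form: E = 26, F = 0, G = u^2.
Coefficients of the second fundamental form: L = 0, M = 0, N = 5*sqrt(26)*u^2/(26*Abs(u)).
Assemble K = (LN − M²)/(EG − F²) = 0. At (u, v) = (7, 3*pi/4): K = 0.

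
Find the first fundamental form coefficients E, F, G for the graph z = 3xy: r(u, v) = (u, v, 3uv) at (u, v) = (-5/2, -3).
E = 82;  F = 135/2;  G = 229/4

Partials: r_u = (1, 0, 3*v), r_v = (0, 1, 3*u). As functions of (u, v):
  E = r_u · r_u = 9*v^2 + 1,
  F = r_u · r_v = 9*u*v,
  G = r_v · r_v = 9*u^2 + 1.
Evaluating at (u, v) = (-5/2, -3): E = 82, F = 135/2, G = 229/4.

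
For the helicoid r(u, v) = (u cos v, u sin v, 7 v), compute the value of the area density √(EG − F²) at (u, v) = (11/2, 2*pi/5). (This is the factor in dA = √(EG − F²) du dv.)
√(EG − F²)|_{(11/2, 2*pi/5)} = sqrt(317)/2

E = 1, F = 0, G = u^2 + 49, so EG − F² = u^2 + 49. Taking the positive square root: √(EG − F²) = sqrt(u^2 + 49). At (u, v) = (11/2, 2*pi/5): sqrt(317)/2.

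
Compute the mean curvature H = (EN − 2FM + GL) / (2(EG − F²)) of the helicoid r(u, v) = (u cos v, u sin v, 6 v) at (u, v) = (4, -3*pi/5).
H = 0

With E = 1, F = 0, G = u^2 + 36, L = 0, M = -6/sqrt(u^2 + 36), N = 0, assemble
  H = (EN − 2FM + GL) / (2(EG − F²)) = 0.
At (u, v) = (4, -3*pi/5): H = 0.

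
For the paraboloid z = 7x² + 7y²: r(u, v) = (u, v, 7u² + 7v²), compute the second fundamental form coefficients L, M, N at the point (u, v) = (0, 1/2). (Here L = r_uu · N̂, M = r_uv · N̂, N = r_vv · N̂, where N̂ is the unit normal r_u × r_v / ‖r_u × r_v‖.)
L = 7*sqrt(2)/5;  M = 0;  N = 7*sqrt(2)/5

Compute the unit normal N̂(u, v) = (-14*u/sqrt(196*u^2 + 196*v^2 + 1), -14*v/sqrt(196*u^2 + 196*v^2 + 1), 1/sqrt(196*u^2 + 196*v^2 + 1)), and the second partials r_uu, r_uv, r_vv. Take dot products:
  L(u, v) = r_uu · N̂ = 14/sqrt(196*u^2 + 196*v^2 + 1),
  M(u, v) = r_uv · N̂ = 0,
  N(u, v) = r_vv · N̂ = 14/sqrt(196*u^2 + 196*v^2 + 1).
Evaluating at (u, v) = (0, 1/2):
  L = 7*sqrt(2)/5, M = 0, N = 7*sqrt(2)/5.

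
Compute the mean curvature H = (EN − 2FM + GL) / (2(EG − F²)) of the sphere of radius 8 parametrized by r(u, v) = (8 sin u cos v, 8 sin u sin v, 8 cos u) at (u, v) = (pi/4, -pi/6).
H = -1/8

With E = 64, F = 0, G = 64*sin(u)^2, L = -8*sin(u)/Abs(sin(u)), M = 0, N = -8*sin(u)^3/Abs(sin(u)), assemble
  H = (EN − 2FM + GL) / (2(EG − F²)) = -sin(u)/(8*Abs(sin(u))).
At (u, v) = (pi/4, -pi/6): H = -1/8.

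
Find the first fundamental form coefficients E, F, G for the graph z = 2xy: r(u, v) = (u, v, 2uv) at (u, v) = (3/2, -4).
E = 65;  F = -24;  G = 10

Partials: r_u = (1, 0, 2*v), r_v = (0, 1, 2*u). As functions of (u, v):
  E = r_u · r_u = 4*v^2 + 1,
  F = r_u · r_v = 4*u*v,
  G = r_v · r_v = 4*u^2 + 1.
Evaluating at (u, v) = (3/2, -4): E = 65, F = -24, G = 10.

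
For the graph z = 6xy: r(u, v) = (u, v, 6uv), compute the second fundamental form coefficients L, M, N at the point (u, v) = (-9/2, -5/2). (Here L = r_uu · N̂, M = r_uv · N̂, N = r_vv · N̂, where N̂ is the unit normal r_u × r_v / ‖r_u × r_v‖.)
L = 0;  M = 6*sqrt(955)/955;  N = 0

Compute the unit normal N̂(u, v) = (-6*v/sqrt(36*u^2 + 36*v^2 + 1), -6*u/sqrt(36*u^2 + 36*v^2 + 1), 1/sqrt(36*u^2 + 36*v^2 + 1)), and the second partials r_uu, r_uv, r_vv. Take dot products:
  L(u, v) = r_uu · N̂ = 0,
  M(u, v) = r_uv · N̂ = 6/sqrt(36*u^2 + 36*v^2 + 1),
  N(u, v) = r_vv · N̂ = 0.
Evaluating at (u, v) = (-9/2, -5/2):
  L = 0, M = 6*sqrt(955)/955, N = 0.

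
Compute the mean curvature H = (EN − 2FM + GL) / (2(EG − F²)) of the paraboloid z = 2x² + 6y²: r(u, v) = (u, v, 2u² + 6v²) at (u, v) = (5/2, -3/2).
H = 1256*sqrt(17)/36125

With E = 16*u^2 + 1, F = 48*u*v, G = 144*v^2 + 1, L = 4/sqrt(16*u^2 + 144*v^2 + 1), M = 0, N = 12/sqrt(16*u^2 + 144*v^2 + 1), assemble
  H = (EN − 2FM + GL) / (2(EG − F²)) = 8*(12*u^2 + 36*v^2 + 1)/(16*u^2 + 144*v^2 + 1)^(3/2).
At (u, v) = (5/2, -3/2): H = 1256*sqrt(17)/36125.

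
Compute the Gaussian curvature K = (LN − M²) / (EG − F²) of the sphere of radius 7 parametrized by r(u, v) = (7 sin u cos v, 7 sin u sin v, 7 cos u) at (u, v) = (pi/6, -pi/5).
K = 1/49

Coefficients of the first fundamental form: E = 49, F = 0, G = 49*sin(u)^2.
Coefficients of the second fundamental form: L = -7*sin(u)/Abs(sin(u)), M = 0, N = -7*sin(u)^3/Abs(sin(u)).
Assemble K = (LN − M²)/(EG − F²) = 1/49. At (u, v) = (pi/6, -pi/5): K = 1/49.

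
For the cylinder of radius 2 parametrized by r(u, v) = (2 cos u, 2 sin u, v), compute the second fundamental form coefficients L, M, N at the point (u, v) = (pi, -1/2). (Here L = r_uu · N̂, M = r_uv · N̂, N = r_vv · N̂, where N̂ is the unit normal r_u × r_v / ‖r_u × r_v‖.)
L = -2;  M = 0;  N = 0

Compute the unit normal N̂(u, v) = (cos(u), sin(u), 0), and the second partials r_uu, r_uv, r_vv. Take dot products:
  L(u, v) = r_uu · N̂ = -2,
  M(u, v) = r_uv · N̂ = 0,
  N(u, v) = r_vv · N̂ = 0.
Evaluating at (u, v) = (pi, -1/2):
  L = -2, M = 0, N = 0.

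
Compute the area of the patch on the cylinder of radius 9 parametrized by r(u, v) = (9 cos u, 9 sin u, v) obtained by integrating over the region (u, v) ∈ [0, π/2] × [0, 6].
Area = 27*pi

Area = ∫∫ √(EG − F²) du dv with √(EG − F²) = 9. Integrating over [0, π/2] × [0, 6] gives 27*pi.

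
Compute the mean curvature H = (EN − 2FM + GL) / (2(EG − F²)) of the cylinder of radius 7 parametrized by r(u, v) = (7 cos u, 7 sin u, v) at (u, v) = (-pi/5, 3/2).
H = -1/14

With E = 49, F = 0, G = 1, L = -7, M = 0, N = 0, assemble
  H = (EN − 2FM + GL) / (2(EG − F²)) = -1/14.
At (u, v) = (-pi/5, 3/2): H = -1/14.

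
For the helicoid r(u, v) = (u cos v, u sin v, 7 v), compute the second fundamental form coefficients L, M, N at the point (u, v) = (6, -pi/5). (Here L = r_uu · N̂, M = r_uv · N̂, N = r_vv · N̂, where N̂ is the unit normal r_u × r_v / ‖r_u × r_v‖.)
L = 0;  M = -7*sqrt(85)/85;  N = 0

Compute the unit normal N̂(u, v) = (7*sin(v)/sqrt(u^2 + 49), -7*cos(v)/sqrt(u^2 + 49), u/sqrt(u^2 + 49)), and the second partials r_uu, r_uv, r_vv. Take dot products:
  L(u, v) = r_uu · N̂ = 0,
  M(u, v) = r_uv · N̂ = -7/sqrt(u^2 + 49),
  N(u, v) = r_vv · N̂ = 0.
Evaluating at (u, v) = (6, -pi/5):
  L = 0, M = -7*sqrt(85)/85, N = 0.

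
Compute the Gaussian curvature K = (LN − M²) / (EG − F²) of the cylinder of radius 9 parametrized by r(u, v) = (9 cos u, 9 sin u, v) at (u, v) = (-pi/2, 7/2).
K = 0

Coefficients of the first fundamental form: E = 81, F = 0, G = 1.
Coefficients of the second fundamental form: L = -9, M = 0, N = 0.
Assemble K = (LN − M²)/(EG − F²) = 0. At (u, v) = (-pi/2, 7/2): K = 0.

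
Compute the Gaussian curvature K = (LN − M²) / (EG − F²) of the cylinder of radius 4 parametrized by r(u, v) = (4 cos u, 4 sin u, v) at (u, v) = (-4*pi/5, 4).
K = 0

Coefficients of the first fundamental form: E = 16, F = 0, G = 1.
Coefficients of the second fundamental form: L = -4, M = 0, N = 0.
Assemble K = (LN − M²)/(EG − F²) = 0. At (u, v) = (-4*pi/5, 4): K = 0.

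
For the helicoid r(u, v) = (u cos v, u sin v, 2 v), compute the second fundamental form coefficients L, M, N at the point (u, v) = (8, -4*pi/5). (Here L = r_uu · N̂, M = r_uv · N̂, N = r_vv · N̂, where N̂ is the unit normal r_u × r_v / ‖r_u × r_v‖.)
L = 0;  M = -sqrt(17)/17;  N = 0

Compute the unit normal N̂(u, v) = (2*sin(v)/sqrt(u^2 + 4), -2*cos(v)/sqrt(u^2 + 4), u/sqrt(u^2 + 4)), and the second partials r_uu, r_uv, r_vv. Take dot products:
  L(u, v) = r_uu · N̂ = 0,
  M(u, v) = r_uv · N̂ = -2/sqrt(u^2 + 4),
  N(u, v) = r_vv · N̂ = 0.
Evaluating at (u, v) = (8, -4*pi/5):
  L = 0, M = -sqrt(17)/17, N = 0.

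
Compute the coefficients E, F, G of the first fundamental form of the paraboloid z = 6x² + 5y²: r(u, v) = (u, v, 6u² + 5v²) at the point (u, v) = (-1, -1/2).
E = 145;  F = 60;  G = 26

Partials: r_u = (1, 0, 12*u), r_v = (0, 1, 10*v). As functions of (u, v):
  E = r_u · r_u = 144*u^2 + 1,
  F = r_u · r_v = 120*u*v,
  G = r_v · r_v = 100*v^2 + 1.
Evaluating at (u, v) = (-1, -1/2): E = 145, F = 60, G = 26.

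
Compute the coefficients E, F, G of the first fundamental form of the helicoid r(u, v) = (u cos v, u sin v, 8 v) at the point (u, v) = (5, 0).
E = 1;  F = 0;  G = 89

Partials: r_u = (cos(v), sin(v), 0), r_v = (-u*sin(v), u*cos(v), 8). As functions of (u, v):
  E = r_u · r_u = 1,
  F = r_u · r_v = 0,
  G = r_v · r_v = u^2 + 64.
Evaluating at (u, v) = (5, 0): E = 1, F = 0, G = 89.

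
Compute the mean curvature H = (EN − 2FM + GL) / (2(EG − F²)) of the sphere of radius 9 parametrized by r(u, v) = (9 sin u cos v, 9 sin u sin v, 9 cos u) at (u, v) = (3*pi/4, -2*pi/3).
H = -1/9

With E = 81, F = 0, G = 81*sin(u)^2, L = -9*sin(u)/Abs(sin(u)), M = 0, N = -9*sin(u)^3/Abs(sin(u)), assemble
  H = (EN − 2FM + GL) / (2(EG − F²)) = -sin(u)/(9*Abs(sin(u))).
At (u, v) = (3*pi/4, -2*pi/3): H = -1/9.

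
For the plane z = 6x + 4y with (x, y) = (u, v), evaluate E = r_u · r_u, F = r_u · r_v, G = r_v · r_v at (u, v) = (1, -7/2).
E = 37;  F = 24;  G = 17

Partials: r_u = (1, 0, 6), r_v = (0, 1, 4). As functions of (u, v):
  E = r_u · r_u = 37,
  F = r_u · r_v = 24,
  G = r_v · r_v = 17.
Evaluating at (u, v) = (1, -7/2): E = 37, F = 24, G = 17.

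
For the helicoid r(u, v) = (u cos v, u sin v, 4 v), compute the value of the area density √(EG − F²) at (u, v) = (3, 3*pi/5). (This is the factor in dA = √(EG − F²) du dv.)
√(EG − F²)|_{(3, 3*pi/5)} = 5

E = 1, F = 0, G = u^2 + 16, so EG − F² = u^2 + 16. Taking the positive square root: √(EG − F²) = sqrt(u^2 + 16). At (u, v) = (3, 3*pi/5): 5.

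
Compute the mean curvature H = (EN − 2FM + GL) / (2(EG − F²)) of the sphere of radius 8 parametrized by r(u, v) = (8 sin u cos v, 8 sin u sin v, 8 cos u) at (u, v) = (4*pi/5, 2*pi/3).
H = -1/8

With E = 64, F = 0, G = 64*sin(u)^2, L = -8*sin(u)/Abs(sin(u)), M = 0, N = -8*sin(u)^3/Abs(sin(u)), assemble
  H = (EN − 2FM + GL) / (2(EG − F²)) = -sin(u)/(8*Abs(sin(u))).
At (u, v) = (4*pi/5, 2*pi/3): H = -1/8.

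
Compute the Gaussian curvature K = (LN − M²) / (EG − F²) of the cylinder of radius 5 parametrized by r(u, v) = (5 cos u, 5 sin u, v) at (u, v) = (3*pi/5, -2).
K = 0

Coefficients of the first fundamental form: E = 25, F = 0, G = 1.
Coefficients of the second fundamental form: L = -5, M = 0, N = 0.
Assemble K = (LN − M²)/(EG − F²) = 0. At (u, v) = (3*pi/5, -2): K = 0.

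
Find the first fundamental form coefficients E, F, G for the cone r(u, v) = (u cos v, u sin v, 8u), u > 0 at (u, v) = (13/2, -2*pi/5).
E = 65;  F = 0;  G = 169/4

Partials: r_u = (cos(v), sin(v), 8), r_v = (-u*sin(v), u*cos(v), 0). As functions of (u, v):
  E = r_u · r_u = 65,
  F = r_u · r_v = 0,
  G = r_v · r_v = u^2.
Evaluating at (u, v) = (13/2, -2*pi/5): E = 65, F = 0, G = 169/4.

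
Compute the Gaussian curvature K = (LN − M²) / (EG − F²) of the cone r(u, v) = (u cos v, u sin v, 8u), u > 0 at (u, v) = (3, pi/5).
K = 0

Coefficients of the first fundamental form: E = 65, F = 0, G = u^2.
Coefficients of the second fundamental form: L = 0, M = 0, N = 8*sqrt(65)*u^2/(65*Abs(u)).
Assemble K = (LN − M²)/(EG − F²) = 0. At (u, v) = (3, pi/5): K = 0.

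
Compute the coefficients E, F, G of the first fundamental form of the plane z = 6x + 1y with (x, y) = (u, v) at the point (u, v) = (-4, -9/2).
E = 37;  F = 6;  G = 2

Partials: r_u = (1, 0, 6), r_v = (0, 1, 1). As functions of (u, v):
  E = r_u · r_u = 37,
  F = r_u · r_v = 6,
  G = r_v · r_v = 2.
Evaluating at (u, v) = (-4, -9/2): E = 37, F = 6, G = 2.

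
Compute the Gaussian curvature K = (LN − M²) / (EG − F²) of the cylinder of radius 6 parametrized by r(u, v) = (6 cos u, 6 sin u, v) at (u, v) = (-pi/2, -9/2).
K = 0

Coefficients of the first fundamental form: E = 36, F = 0, G = 1.
Coefficients of the second fundamental form: L = -6, M = 0, N = 0.
Assemble K = (LN − M²)/(EG − F²) = 0. At (u, v) = (-pi/2, -9/2): K = 0.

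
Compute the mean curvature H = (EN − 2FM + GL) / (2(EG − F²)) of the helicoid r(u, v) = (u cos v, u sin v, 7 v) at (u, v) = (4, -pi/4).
H = 0

With E = 1, F = 0, G = u^2 + 49, L = 0, M = -7/sqrt(u^2 + 49), N = 0, assemble
  H = (EN − 2FM + GL) / (2(EG − F²)) = 0.
At (u, v) = (4, -pi/4): H = 0.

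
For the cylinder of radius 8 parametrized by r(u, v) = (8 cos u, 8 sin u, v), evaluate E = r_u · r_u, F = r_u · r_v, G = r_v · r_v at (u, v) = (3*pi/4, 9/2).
E = 64;  F = 0;  G = 1

Partials: r_u = (-8*sin(u), 8*cos(u), 0), r_v = (0, 0, 1). As functions of (u, v):
  E = r_u · r_u = 64,
  F = r_u · r_v = 0,
  G = r_v · r_v = 1.
Evaluating at (u, v) = (3*pi/4, 9/2): E = 64, F = 0, G = 1.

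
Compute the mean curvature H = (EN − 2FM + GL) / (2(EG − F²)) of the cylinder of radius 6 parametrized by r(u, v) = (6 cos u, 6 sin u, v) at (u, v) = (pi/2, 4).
H = -1/12

With E = 36, F = 0, G = 1, L = -6, M = 0, N = 0, assemble
  H = (EN − 2FM + GL) / (2(EG − F²)) = -1/12.
At (u, v) = (pi/2, 4): H = -1/12.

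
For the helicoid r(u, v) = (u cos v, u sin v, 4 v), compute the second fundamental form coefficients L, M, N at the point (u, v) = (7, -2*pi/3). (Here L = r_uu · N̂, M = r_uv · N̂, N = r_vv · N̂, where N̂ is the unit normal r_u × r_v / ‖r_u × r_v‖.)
L = 0;  M = -4*sqrt(65)/65;  N = 0

Compute the unit normal N̂(u, v) = (4*sin(v)/sqrt(u^2 + 16), -4*cos(v)/sqrt(u^2 + 16), u/sqrt(u^2 + 16)), and the second partials r_uu, r_uv, r_vv. Take dot products:
  L(u, v) = r_uu · N̂ = 0,
  M(u, v) = r_uv · N̂ = -4/sqrt(u^2 + 16),
  N(u, v) = r_vv · N̂ = 0.
Evaluating at (u, v) = (7, -2*pi/3):
  L = 0, M = -4*sqrt(65)/65, N = 0.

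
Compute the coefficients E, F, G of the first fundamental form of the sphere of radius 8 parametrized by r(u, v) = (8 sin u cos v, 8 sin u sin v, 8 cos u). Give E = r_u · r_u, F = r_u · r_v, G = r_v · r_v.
E = 64;  F = 0;  G = 64*sin(u)^2

Compute partials: r_u = (8*cos(u)*cos(v), 8*sin(v)*cos(u), -8*sin(u)), r_v = (-8*sin(u)*sin(v), 8*sin(u)*cos(v), 0). Then
  E = r_u · r_u = 64,
  F = r_u · r_v = 0,
  G = r_v · r_v = 64*sin(u)^2.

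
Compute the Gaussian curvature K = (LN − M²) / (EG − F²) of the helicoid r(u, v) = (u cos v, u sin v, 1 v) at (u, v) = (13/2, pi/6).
K = -16/29929

Coefficients of the first fundamental form: E = 1, F = 0, G = u^2 + 1.
Coefficients of the second fundamental form: L = 0, M = -1/sqrt(u^2 + 1), N = 0.
Assemble K = (LN − M²)/(EG − F²) = -1/(u^2 + 1)^2. At (u, v) = (13/2, pi/6): K = -16/29929.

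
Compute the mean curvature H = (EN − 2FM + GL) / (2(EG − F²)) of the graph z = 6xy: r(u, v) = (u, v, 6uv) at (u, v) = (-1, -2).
H = -432*sqrt(181)/32761

With E = 36*v^2 + 1, F = 36*u*v, G = 36*u^2 + 1, L = 0, M = 6/sqrt(36*u^2 + 36*v^2 + 1), N = 0, assemble
  H = (EN − 2FM + GL) / (2(EG − F²)) = -216*u*v/(36*u^2 + 36*v^2 + 1)^(3/2).
At (u, v) = (-1, -2): H = -432*sqrt(181)/32761.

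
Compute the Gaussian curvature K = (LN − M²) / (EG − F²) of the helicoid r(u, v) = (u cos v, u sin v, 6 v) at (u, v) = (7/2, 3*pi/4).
K = -576/37249

Coefficients of the first fundamental form: E = 1, F = 0, G = u^2 + 36.
Coefficients of the second fundamental form: L = 0, M = -6/sqrt(u^2 + 36), N = 0.
Assemble K = (LN − M²)/(EG − F²) = -36/(u^2 + 36)^2. At (u, v) = (7/2, 3*pi/4): K = -576/37249.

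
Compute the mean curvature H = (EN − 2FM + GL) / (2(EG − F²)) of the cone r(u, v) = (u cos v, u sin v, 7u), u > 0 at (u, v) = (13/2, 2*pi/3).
H = 7*sqrt(2)/130

With E = 50, F = 0, G = u^2, L = 0, M = 0, N = 7*sqrt(2)*u^2/(10*Abs(u)), assemble
  H = (EN − 2FM + GL) / (2(EG − F²)) = 7*sqrt(2)/(20*Abs(u)).
At (u, v) = (13/2, 2*pi/3): H = 7*sqrt(2)/130.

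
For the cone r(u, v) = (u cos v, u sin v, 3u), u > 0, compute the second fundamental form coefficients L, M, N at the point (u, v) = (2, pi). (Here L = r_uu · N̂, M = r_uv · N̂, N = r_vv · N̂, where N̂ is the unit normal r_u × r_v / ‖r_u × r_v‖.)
L = 0;  M = 0;  N = 3*sqrt(10)/5

Compute the unit normal N̂(u, v) = (-3*sqrt(10)*u*cos(v)/(10*Abs(u)), -3*sqrt(10)*u*sin(v)/(10*Abs(u)), sqrt(10)*u/(10*Abs(u))), and the second partials r_uu, r_uv, r_vv. Take dot products:
  L(u, v) = r_uu · N̂ = 0,
  M(u, v) = r_uv · N̂ = 0,
  N(u, v) = r_vv · N̂ = 3*sqrt(10)*u^2/(10*Abs(u)).
Evaluating at (u, v) = (2, pi):
  L = 0, M = 0, N = 3*sqrt(10)/5.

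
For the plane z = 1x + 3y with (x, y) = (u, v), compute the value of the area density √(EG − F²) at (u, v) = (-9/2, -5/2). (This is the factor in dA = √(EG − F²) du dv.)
√(EG − F²)|_{(-9/2, -5/2)} = sqrt(11)

E = 2, F = 3, G = 10, so EG − F² = 11. Taking the positive square root: √(EG − F²) = sqrt(11). At (u, v) = (-9/2, -5/2): sqrt(11).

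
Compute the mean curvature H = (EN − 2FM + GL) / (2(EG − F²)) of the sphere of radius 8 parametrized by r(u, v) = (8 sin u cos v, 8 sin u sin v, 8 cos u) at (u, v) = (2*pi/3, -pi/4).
H = -1/8

With E = 64, F = 0, G = 64*sin(u)^2, L = -8*sin(u)/Abs(sin(u)), M = 0, N = -8*sin(u)^3/Abs(sin(u)), assemble
  H = (EN − 2FM + GL) / (2(EG − F²)) = -sin(u)/(8*Abs(sin(u))).
At (u, v) = (2*pi/3, -pi/4): H = -1/8.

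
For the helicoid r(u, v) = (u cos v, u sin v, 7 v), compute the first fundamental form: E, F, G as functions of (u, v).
E = 1;  F = 0;  G = u^2 + 49

Compute partials: r_u = (cos(v), sin(v), 0), r_v = (-u*sin(v), u*cos(v), 7). Then
  E = r_u · r_u = 1,
  F = r_u · r_v = 0,
  G = r_v · r_v = u^2 + 49.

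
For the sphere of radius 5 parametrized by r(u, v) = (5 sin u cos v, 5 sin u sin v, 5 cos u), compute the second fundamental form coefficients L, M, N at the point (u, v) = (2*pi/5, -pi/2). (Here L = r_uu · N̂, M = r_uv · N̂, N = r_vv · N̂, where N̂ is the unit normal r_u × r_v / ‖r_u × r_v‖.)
L = -5;  M = 0;  N = -25/8 - 5*sqrt(5)/8

Compute the unit normal N̂(u, v) = (sin(u)^2*cos(v)/Abs(sin(u)), sin(u)^2*sin(v)/Abs(sin(u)), sin(2*u)/(2*Abs(sin(u)))), and the second partials r_uu, r_uv, r_vv. Take dot products:
  L(u, v) = r_uu · N̂ = -5*sin(u)/Abs(sin(u)),
  M(u, v) = r_uv · N̂ = 0,
  N(u, v) = r_vv · N̂ = -5*sin(u)^3/Abs(sin(u)).
Evaluating at (u, v) = (2*pi/5, -pi/2):
  L = -5, M = 0, N = -25/8 - 5*sqrt(5)/8.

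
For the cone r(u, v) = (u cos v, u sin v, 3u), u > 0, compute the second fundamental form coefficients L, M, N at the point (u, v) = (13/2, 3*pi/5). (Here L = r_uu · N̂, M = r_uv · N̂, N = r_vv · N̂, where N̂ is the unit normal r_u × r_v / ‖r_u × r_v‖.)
L = 0;  M = 0;  N = 39*sqrt(10)/20

Compute the unit normal N̂(u, v) = (-3*sqrt(10)*u*cos(v)/(10*Abs(u)), -3*sqrt(10)*u*sin(v)/(10*Abs(u)), sqrt(10)*u/(10*Abs(u))), and the second partials r_uu, r_uv, r_vv. Take dot products:
  L(u, v) = r_uu · N̂ = 0,
  M(u, v) = r_uv · N̂ = 0,
  N(u, v) = r_vv · N̂ = 3*sqrt(10)*u^2/(10*Abs(u)).
Evaluating at (u, v) = (13/2, 3*pi/5):
  L = 0, M = 0, N = 39*sqrt(10)/20.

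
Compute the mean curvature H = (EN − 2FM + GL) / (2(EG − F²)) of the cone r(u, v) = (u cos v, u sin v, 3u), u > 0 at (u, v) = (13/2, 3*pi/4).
H = 3*sqrt(10)/130

With E = 10, F = 0, G = u^2, L = 0, M = 0, N = 3*sqrt(10)*u^2/(10*Abs(u)), assemble
  H = (EN − 2FM + GL) / (2(EG − F²)) = 3*sqrt(10)/(20*Abs(u)).
At (u, v) = (13/2, 3*pi/4): H = 3*sqrt(10)/130.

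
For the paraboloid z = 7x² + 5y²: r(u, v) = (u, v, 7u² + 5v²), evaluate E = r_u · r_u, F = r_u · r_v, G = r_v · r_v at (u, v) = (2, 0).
E = 785;  F = 0;  G = 1

Partials: r_u = (1, 0, 14*u), r_v = (0, 1, 10*v). As functions of (u, v):
  E = r_u · r_u = 196*u^2 + 1,
  F = r_u · r_v = 140*u*v,
  G = r_v · r_v = 100*v^2 + 1.
Evaluating at (u, v) = (2, 0): E = 785, F = 0, G = 1.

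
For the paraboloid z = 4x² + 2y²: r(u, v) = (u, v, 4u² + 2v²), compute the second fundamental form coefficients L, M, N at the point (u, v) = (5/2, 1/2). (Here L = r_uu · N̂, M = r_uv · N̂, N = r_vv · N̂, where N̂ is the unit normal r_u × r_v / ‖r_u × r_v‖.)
L = 8*sqrt(5)/45;  M = 0;  N = 4*sqrt(5)/45

Compute the unit normal N̂(u, v) = (-8*u/sqrt(64*u^2 + 16*v^2 + 1), -4*v/sqrt(64*u^2 + 16*v^2 + 1), 1/sqrt(64*u^2 + 16*v^2 + 1)), and the second partials r_uu, r_uv, r_vv. Take dot products:
  L(u, v) = r_uu · N̂ = 8/sqrt(64*u^2 + 16*v^2 + 1),
  M(u, v) = r_uv · N̂ = 0,
  N(u, v) = r_vv · N̂ = 4/sqrt(64*u^2 + 16*v^2 + 1).
Evaluating at (u, v) = (5/2, 1/2):
  L = 8*sqrt(5)/45, M = 0, N = 4*sqrt(5)/45.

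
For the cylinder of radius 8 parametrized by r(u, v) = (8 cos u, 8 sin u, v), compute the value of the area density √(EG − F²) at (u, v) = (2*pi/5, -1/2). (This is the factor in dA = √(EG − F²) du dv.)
√(EG − F²)|_{(2*pi/5, -1/2)} = 8

E = 64, F = 0, G = 1, so EG − F² = 64. Taking the positive square root: √(EG − F²) = 8. At (u, v) = (2*pi/5, -1/2): 8.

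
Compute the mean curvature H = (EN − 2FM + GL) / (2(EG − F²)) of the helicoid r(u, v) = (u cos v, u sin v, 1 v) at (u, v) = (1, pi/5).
H = 0

With E = 1, F = 0, G = u^2 + 1, L = 0, M = -1/sqrt(u^2 + 1), N = 0, assemble
  H = (EN − 2FM + GL) / (2(EG − F²)) = 0.
At (u, v) = (1, pi/5): H = 0.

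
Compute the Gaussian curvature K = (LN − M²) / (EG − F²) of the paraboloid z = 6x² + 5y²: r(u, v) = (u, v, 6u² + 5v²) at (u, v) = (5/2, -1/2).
K = 30/214369

Coefficients of the first fundamental form: E = 144*u^2 + 1, F = 120*u*v, G = 100*v^2 + 1.
Coefficients of the second fundamental form: L = 12/sqrt(144*u^2 + 100*v^2 + 1), M = 0, N = 10/sqrt(144*u^2 + 100*v^2 + 1).
Assemble K = (LN − M²)/(EG − F²) = 120/(20736*u^4 + 28800*u^2*v^2 + 288*u^2 + 10000*v^4 + 200*v^2 + 1). At (u, v) = (5/2, -1/2): K = 30/214369.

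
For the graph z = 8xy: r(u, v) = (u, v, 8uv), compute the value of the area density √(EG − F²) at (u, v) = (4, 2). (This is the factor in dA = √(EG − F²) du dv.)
√(EG − F²)|_{(4, 2)} = sqrt(1281)

E = 64*v^2 + 1, F = 64*u*v, G = 64*u^2 + 1, so EG − F² = 64*u^2 + 64*v^2 + 1. Taking the positive square root: √(EG − F²) = sqrt(64*u^2 + 64*v^2 + 1). At (u, v) = (4, 2): sqrt(1281).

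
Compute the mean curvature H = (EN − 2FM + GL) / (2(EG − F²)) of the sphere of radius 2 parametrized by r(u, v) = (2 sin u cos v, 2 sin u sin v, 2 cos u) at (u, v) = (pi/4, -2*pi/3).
H = -1/2

With E = 4, F = 0, G = 4*sin(u)^2, L = -2*sin(u)/Abs(sin(u)), M = 0, N = -2*sin(u)^3/Abs(sin(u)), assemble
  H = (EN − 2FM + GL) / (2(EG − F²)) = -sin(u)/(2*Abs(sin(u))).
At (u, v) = (pi/4, -2*pi/3): H = -1/2.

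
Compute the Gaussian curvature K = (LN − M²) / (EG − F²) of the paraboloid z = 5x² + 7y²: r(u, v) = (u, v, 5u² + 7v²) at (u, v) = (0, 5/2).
K = 35/375769

Coefficients of the first fundamental form: E = 100*u^2 + 1, F = 140*u*v, G = 196*v^2 + 1.
Coefficients of the second fundamental form: L = 10/sqrt(100*u^2 + 196*v^2 + 1), M = 0, N = 14/sqrt(100*u^2 + 196*v^2 + 1).
Assemble K = (LN − M²)/(EG − F²) = 140/(10000*u^4 + 39200*u^2*v^2 + 200*u^2 + 38416*v^4 + 392*v^2 + 1). At (u, v) = (0, 5/2): K = 35/375769.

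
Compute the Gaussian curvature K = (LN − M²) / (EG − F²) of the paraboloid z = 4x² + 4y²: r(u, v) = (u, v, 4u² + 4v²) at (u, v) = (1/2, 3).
K = 64/351649

Coefficients of the first fundamental form: E = 64*u^2 + 1, F = 64*u*v, G = 64*v^2 + 1.
Coefficients of the second fundamental form: L = 8/sqrt(64*u^2 + 64*v^2 + 1), M = 0, N = 8/sqrt(64*u^2 + 64*v^2 + 1).
Assemble K = (LN − M²)/(EG − F²) = 64/(4096*u^4 + 8192*u^2*v^2 + 128*u^2 + 4096*v^4 + 128*v^2 + 1). At (u, v) = (1/2, 3): K = 64/351649.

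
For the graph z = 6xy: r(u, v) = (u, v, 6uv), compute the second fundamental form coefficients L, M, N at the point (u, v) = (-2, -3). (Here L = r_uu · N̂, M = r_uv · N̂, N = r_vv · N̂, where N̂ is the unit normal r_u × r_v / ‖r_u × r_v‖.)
L = 0;  M = 6*sqrt(469)/469;  N = 0

Compute the unit normal N̂(u, v) = (-6*v/sqrt(36*u^2 + 36*v^2 + 1), -6*u/sqrt(36*u^2 + 36*v^2 + 1), 1/sqrt(36*u^2 + 36*v^2 + 1)), and the second partials r_uu, r_uv, r_vv. Take dot products:
  L(u, v) = r_uu · N̂ = 0,
  M(u, v) = r_uv · N̂ = 6/sqrt(36*u^2 + 36*v^2 + 1),
  N(u, v) = r_vv · N̂ = 0.
Evaluating at (u, v) = (-2, -3):
  L = 0, M = 6*sqrt(469)/469, N = 0.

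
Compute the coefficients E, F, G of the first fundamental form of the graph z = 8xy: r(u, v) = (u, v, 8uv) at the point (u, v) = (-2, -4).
E = 1025;  F = 512;  G = 257

Partials: r_u = (1, 0, 8*v), r_v = (0, 1, 8*u). As functions of (u, v):
  E = r_u · r_u = 64*v^2 + 1,
  F = r_u · r_v = 64*u*v,
  G = r_v · r_v = 64*u^2 + 1.
Evaluating at (u, v) = (-2, -4): E = 1025, F = 512, G = 257.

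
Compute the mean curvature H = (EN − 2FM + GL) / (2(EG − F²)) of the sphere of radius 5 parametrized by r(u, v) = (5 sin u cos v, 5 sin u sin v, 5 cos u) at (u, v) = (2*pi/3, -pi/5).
H = -1/5

With E = 25, F = 0, G = 25*sin(u)^2, L = -5*sin(u)/Abs(sin(u)), M = 0, N = -5*sin(u)^3/Abs(sin(u)), assemble
  H = (EN − 2FM + GL) / (2(EG − F²)) = -sin(u)/(5*Abs(sin(u))).
At (u, v) = (2*pi/3, -pi/5): H = -1/5.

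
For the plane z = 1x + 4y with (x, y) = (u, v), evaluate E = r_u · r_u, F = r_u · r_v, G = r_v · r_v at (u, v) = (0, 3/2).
E = 2;  F = 4;  G = 17

Partials: r_u = (1, 0, 1), r_v = (0, 1, 4). As functions of (u, v):
  E = r_u · r_u = 2,
  F = r_u · r_v = 4,
  G = r_v · r_v = 17.
Evaluating at (u, v) = (0, 3/2): E = 2, F = 4, G = 17.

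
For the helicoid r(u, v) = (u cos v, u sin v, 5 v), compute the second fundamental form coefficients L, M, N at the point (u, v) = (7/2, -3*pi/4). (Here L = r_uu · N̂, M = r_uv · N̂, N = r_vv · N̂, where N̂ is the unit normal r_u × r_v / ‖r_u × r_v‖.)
L = 0;  M = -10*sqrt(149)/149;  N = 0

Compute the unit normal N̂(u, v) = (5*sin(v)/sqrt(u^2 + 25), -5*cos(v)/sqrt(u^2 + 25), u/sqrt(u^2 + 25)), and the second partials r_uu, r_uv, r_vv. Take dot products:
  L(u, v) = r_uu · N̂ = 0,
  M(u, v) = r_uv · N̂ = -5/sqrt(u^2 + 25),
  N(u, v) = r_vv · N̂ = 0.
Evaluating at (u, v) = (7/2, -3*pi/4):
  L = 0, M = -10*sqrt(149)/149, N = 0.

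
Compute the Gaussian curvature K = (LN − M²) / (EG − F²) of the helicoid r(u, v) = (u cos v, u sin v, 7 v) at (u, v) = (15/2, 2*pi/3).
K = -784/177241

Coefficients of the first fundamental form: E = 1, F = 0, G = u^2 + 49.
Coefficients of the second fundamental form: L = 0, M = -7/sqrt(u^2 + 49), N = 0.
Assemble K = (LN − M²)/(EG − F²) = -49/(u^2 + 49)^2. At (u, v) = (15/2, 2*pi/3): K = -784/177241.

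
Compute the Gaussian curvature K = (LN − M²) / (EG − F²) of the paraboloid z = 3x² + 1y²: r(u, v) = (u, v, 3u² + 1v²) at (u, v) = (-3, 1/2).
K = 3/26569

Coefficients of the first fundamental form: E = 36*u^2 + 1, F = 12*u*v, G = 4*v^2 + 1.
Coefficients of the second fundamental form: L = 6/sqrt(36*u^2 + 4*v^2 + 1), M = 0, N = 2/sqrt(36*u^2 + 4*v^2 + 1).
Assemble K = (LN − M²)/(EG − F²) = 12/(1296*u^4 + 288*u^2*v^2 + 72*u^2 + 16*v^4 + 8*v^2 + 1). At (u, v) = (-3, 1/2): K = 3/26569.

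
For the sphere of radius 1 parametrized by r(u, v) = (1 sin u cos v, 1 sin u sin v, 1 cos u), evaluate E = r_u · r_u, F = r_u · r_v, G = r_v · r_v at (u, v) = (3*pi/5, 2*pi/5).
E = 1;  F = 0;  G = sqrt(5)/8 + 5/8

Partials: r_u = (cos(u)*cos(v), sin(v)*cos(u), -sin(u)), r_v = (-sin(u)*sin(v), sin(u)*cos(v), 0). As functions of (u, v):
  E = r_u · r_u = 1,
  F = r_u · r_v = 0,
  G = r_v · r_v = sin(u)^2.
Evaluating at (u, v) = (3*pi/5, 2*pi/5): E = 1, F = 0, G = sqrt(5)/8 + 5/8.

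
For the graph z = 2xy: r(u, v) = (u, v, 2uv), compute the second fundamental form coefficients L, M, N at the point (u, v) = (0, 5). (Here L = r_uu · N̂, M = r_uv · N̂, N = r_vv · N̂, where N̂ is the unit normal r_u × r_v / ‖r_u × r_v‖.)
L = 0;  M = 2*sqrt(101)/101;  N = 0

Compute the unit normal N̂(u, v) = (-2*v/sqrt(4*u^2 + 4*v^2 + 1), -2*u/sqrt(4*u^2 + 4*v^2 + 1), 1/sqrt(4*u^2 + 4*v^2 + 1)), and the second partials r_uu, r_uv, r_vv. Take dot products:
  L(u, v) = r_uu · N̂ = 0,
  M(u, v) = r_uv · N̂ = 2/sqrt(4*u^2 + 4*v^2 + 1),
  N(u, v) = r_vv · N̂ = 0.
Evaluating at (u, v) = (0, 5):
  L = 0, M = 2*sqrt(101)/101, N = 0.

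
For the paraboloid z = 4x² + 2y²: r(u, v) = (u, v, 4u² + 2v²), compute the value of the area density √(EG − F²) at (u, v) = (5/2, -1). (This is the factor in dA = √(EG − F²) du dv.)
√(EG − F²)|_{(5/2, -1)} = sqrt(417)

E = 64*u^2 + 1, F = 32*u*v, G = 16*v^2 + 1, so EG − F² = 64*u^2 + 16*v^2 + 1. Taking the positive square root: √(EG − F²) = sqrt(64*u^2 + 16*v^2 + 1). At (u, v) = (5/2, -1): sqrt(417).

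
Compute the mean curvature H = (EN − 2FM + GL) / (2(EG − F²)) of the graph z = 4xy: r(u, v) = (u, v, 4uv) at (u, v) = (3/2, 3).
H = -288*sqrt(181)/32761

With E = 16*v^2 + 1, F = 16*u*v, G = 16*u^2 + 1, L = 0, M = 4/sqrt(16*u^2 + 16*v^2 + 1), N = 0, assemble
  H = (EN − 2FM + GL) / (2(EG − F²)) = -64*u*v/(16*u^2 + 16*v^2 + 1)^(3/2).
At (u, v) = (3/2, 3): H = -288*sqrt(181)/32761.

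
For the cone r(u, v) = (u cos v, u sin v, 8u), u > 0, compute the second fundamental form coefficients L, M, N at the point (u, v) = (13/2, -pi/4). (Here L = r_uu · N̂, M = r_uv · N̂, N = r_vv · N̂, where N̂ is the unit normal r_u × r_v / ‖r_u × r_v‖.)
L = 0;  M = 0;  N = 4*sqrt(65)/5

Compute the unit normal N̂(u, v) = (-8*sqrt(65)*u*cos(v)/(65*Abs(u)), -8*sqrt(65)*u*sin(v)/(65*Abs(u)), sqrt(65)*u/(65*Abs(u))), and the second partials r_uu, r_uv, r_vv. Take dot products:
  L(u, v) = r_uu · N̂ = 0,
  M(u, v) = r_uv · N̂ = 0,
  N(u, v) = r_vv · N̂ = 8*sqrt(65)*u^2/(65*Abs(u)).
Evaluating at (u, v) = (13/2, -pi/4):
  L = 0, M = 0, N = 4*sqrt(65)/5.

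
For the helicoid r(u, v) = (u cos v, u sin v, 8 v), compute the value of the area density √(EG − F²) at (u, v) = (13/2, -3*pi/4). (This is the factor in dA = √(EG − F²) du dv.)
√(EG − F²)|_{(13/2, -3*pi/4)} = 5*sqrt(17)/2

E = 1, F = 0, G = u^2 + 64, so EG − F² = u^2 + 64. Taking the positive square root: √(EG − F²) = sqrt(u^2 + 64). At (u, v) = (13/2, -3*pi/4): 5*sqrt(17)/2.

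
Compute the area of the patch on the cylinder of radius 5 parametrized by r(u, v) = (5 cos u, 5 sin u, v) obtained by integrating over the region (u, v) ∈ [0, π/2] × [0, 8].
Area = 20*pi

Area = ∫∫ √(EG − F²) du dv with √(EG − F²) = 5. Integrating over [0, π/2] × [0, 8] gives 20*pi.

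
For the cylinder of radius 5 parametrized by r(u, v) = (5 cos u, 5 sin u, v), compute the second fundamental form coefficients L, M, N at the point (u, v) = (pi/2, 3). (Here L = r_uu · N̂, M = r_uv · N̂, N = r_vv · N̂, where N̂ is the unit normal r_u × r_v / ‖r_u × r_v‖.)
L = -5;  M = 0;  N = 0

Compute the unit normal N̂(u, v) = (cos(u), sin(u), 0), and the second partials r_uu, r_uv, r_vv. Take dot products:
  L(u, v) = r_uu · N̂ = -5,
  M(u, v) = r_uv · N̂ = 0,
  N(u, v) = r_vv · N̂ = 0.
Evaluating at (u, v) = (pi/2, 3):
  L = -5, M = 0, N = 0.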